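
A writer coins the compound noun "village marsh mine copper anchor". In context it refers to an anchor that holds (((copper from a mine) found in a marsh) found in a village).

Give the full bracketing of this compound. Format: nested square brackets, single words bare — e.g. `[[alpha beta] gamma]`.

Overall it is a kind of anchor; the modifier is "village marsh mine copper".
"village marsh mine copper" → head "copper" (specifically "marsh mine copper"), modifier "village".
"marsh mine copper" → head "copper" (specifically "mine copper"), modifier "marsh".
"mine copper" → head "copper", modifier "mine".
Putting it together: [[village [marsh [mine copper]]] anchor].

[[village [marsh [mine copper]]] anchor]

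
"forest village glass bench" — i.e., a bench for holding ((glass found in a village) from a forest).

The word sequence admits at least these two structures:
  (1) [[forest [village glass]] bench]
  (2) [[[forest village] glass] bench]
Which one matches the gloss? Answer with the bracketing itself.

The paraphrase's head is the "bench" part ("bench"); its modifier is "forest village glass".
That top-level split, carried through the inner groups, gives [[forest [village glass]] bench].

[[forest [village glass]] bench]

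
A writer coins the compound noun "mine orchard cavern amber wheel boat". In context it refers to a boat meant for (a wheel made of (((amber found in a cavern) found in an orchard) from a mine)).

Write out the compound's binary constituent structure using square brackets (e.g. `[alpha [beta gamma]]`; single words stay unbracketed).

[[[mine [orchard [cavern amber]]] wheel] boat]

Overall it is a kind of boat; the modifier is "mine orchard cavern amber wheel".
Inside "mine orchard cavern amber wheel": head "wheel", modifier "mine orchard cavern amber".
Inside "mine orchard cavern amber": head "amber" (specifically "orchard cavern amber"), modifier "mine".
Inside "orchard cavern amber": head "amber" (specifically "cavern amber"), modifier "orchard".
Inside "cavern amber": head "amber", modifier "cavern".
Assembled: [[[mine [orchard [cavern amber]]] wheel] boat].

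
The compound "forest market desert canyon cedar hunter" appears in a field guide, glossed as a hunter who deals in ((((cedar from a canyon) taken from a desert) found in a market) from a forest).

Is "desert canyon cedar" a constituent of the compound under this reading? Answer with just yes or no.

The paraphrase groups the words so that "desert canyon cedar" is one unit: it corresponds to a single parenthesized sub-phrase.
The full structure is [[forest [market [desert [canyon cedar]]]] hunter], in which [desert canyon cedar] is a constituent.

yes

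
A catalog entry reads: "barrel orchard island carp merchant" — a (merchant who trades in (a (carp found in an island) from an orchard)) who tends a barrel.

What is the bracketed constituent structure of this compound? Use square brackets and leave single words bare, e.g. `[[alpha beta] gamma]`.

At the top level: head "merchant" (specifically "orchard island carp merchant"); modifier "barrel".
Inside "orchard island carp merchant": head "merchant", modifier "orchard island carp".
Inside "orchard island carp": head "carp" (specifically "island carp"), modifier "orchard".
Inside "island carp": head "carp", modifier "island".
Putting it together: [barrel [[orchard [island carp]] merchant]].

[barrel [[orchard [island carp]] merchant]]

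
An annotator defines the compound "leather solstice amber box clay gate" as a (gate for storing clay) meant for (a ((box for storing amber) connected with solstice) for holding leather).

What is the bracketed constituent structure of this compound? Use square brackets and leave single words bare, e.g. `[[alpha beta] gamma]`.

At the top level: head "gate" (specifically "clay gate"); modifier "leather solstice amber box".
Within "leather solstice amber box", the head is "box" (specifically "solstice amber box") and the modifier is "leather".
Within "solstice amber box", the head is "box" (specifically "amber box") and the modifier is "solstice".
Within "amber box", the head is "box" and the modifier is "amber".
Within "clay gate", the head is "gate" and the modifier is "clay".
So the structure is [[leather [solstice [amber box]]] [clay gate]].

[[leather [solstice [amber box]]] [clay gate]]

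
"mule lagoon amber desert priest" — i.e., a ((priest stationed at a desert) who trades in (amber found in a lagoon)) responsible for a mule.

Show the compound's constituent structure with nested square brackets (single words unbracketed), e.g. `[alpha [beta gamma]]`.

[mule [[lagoon amber] [desert priest]]]

Overall it is a kind of priest (specifically "lagoon amber desert priest"); the modifier is "mule".
Within "lagoon amber desert priest", the head is "priest" (specifically "desert priest") and the modifier is "lagoon amber".
Within "lagoon amber", the head is "amber" and the modifier is "lagoon".
Within "desert priest", the head is "priest" and the modifier is "desert".
Putting it together: [mule [[lagoon amber] [desert priest]]].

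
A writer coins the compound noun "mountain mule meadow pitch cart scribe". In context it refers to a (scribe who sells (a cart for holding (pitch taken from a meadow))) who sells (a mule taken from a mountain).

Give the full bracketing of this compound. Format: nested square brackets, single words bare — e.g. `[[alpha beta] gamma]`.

The outermost head in the paraphrase is "scribe" (specifically "meadow pitch cart scribe"), modified by "mountain mule".
Within "mountain mule", the head is "mule" and the modifier is "mountain".
Within "meadow pitch cart scribe", the head is "scribe" and the modifier is "meadow pitch cart".
Within "meadow pitch cart", the head is "cart" and the modifier is "meadow pitch".
Within "meadow pitch", the head is "pitch" and the modifier is "meadow".
So the structure is [[mountain mule] [[[meadow pitch] cart] scribe]].

[[mountain mule] [[[meadow pitch] cart] scribe]]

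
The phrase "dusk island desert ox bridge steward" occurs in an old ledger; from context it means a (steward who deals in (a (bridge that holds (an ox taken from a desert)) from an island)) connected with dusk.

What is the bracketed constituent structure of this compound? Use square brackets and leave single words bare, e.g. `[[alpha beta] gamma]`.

The outermost head in the paraphrase is "steward" (specifically "island desert ox bridge steward"), modified by "dusk".
"island desert ox bridge steward" → head "steward", modifier "island desert ox bridge".
"island desert ox bridge" → head "bridge" (specifically "desert ox bridge"), modifier "island".
"desert ox bridge" → head "bridge", modifier "desert ox".
"desert ox" → head "ox", modifier "desert".
Putting it together: [dusk [[island [[desert ox] bridge]] steward]].

[dusk [[island [[desert ox] bridge]] steward]]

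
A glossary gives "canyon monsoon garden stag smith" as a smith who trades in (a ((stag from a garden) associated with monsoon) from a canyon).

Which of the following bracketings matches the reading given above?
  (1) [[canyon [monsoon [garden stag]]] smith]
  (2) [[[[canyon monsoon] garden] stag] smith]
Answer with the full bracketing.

The paraphrase's head is the "smith" part ("smith"); its modifier is "canyon monsoon garden stag".
That top-level split, carried through the inner groups, gives [[canyon [monsoon [garden stag]]] smith].

[[canyon [monsoon [garden stag]]] smith]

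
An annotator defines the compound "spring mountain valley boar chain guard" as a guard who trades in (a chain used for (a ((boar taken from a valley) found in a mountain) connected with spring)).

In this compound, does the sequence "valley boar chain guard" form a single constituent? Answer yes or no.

The top-level split is [spring mountain valley boar chain] [guard]; the full structure is [[[spring [mountain [valley boar]]] chain] guard].
"valley boar chain guard" straddles a constituent boundary, so it is not a single unit.

no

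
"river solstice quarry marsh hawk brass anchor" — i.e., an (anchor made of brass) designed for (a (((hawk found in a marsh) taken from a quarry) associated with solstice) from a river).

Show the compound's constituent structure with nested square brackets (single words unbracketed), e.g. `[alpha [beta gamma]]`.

At the top level: head "anchor" (specifically "brass anchor"); modifier "river solstice quarry marsh hawk".
"river solstice quarry marsh hawk" → head "hawk" (specifically "solstice quarry marsh hawk"), modifier "river".
"solstice quarry marsh hawk" → head "hawk" (specifically "quarry marsh hawk"), modifier "solstice".
"quarry marsh hawk" → head "hawk" (specifically "marsh hawk"), modifier "quarry".
"marsh hawk" → head "hawk", modifier "marsh".
"brass anchor" → head "anchor", modifier "brass".
Assembled: [[river [solstice [quarry [marsh hawk]]]] [brass anchor]].

[[river [solstice [quarry [marsh hawk]]]] [brass anchor]]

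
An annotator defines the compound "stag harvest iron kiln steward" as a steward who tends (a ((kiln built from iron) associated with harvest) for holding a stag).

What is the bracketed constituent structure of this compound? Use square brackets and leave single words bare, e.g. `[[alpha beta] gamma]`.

The outermost head in the paraphrase is "steward", modified by "stag harvest iron kiln".
Inside "stag harvest iron kiln": head "kiln" (specifically "harvest iron kiln"), modifier "stag".
Inside "harvest iron kiln": head "kiln" (specifically "iron kiln"), modifier "harvest".
Inside "iron kiln": head "kiln", modifier "iron".
Putting it together: [[stag [harvest [iron kiln]]] steward].

[[stag [harvest [iron kiln]]] steward]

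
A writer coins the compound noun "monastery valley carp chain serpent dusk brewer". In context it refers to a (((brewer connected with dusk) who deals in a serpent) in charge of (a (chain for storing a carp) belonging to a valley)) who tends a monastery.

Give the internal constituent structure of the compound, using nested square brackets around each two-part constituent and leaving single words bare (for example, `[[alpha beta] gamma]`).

Whole compound: head "brewer" (specifically "valley carp chain serpent dusk brewer"), modifier "monastery".
"valley carp chain serpent dusk brewer" → head "brewer" (specifically "serpent dusk brewer"), modifier "valley carp chain".
"valley carp chain" → head "chain" (specifically "carp chain"), modifier "valley".
"carp chain" → head "chain", modifier "carp".
"serpent dusk brewer" → head "brewer" (specifically "dusk brewer"), modifier "serpent".
"dusk brewer" → head "brewer", modifier "dusk".
So the structure is [monastery [[valley [carp chain]] [serpent [dusk brewer]]]].

[monastery [[valley [carp chain]] [serpent [dusk brewer]]]]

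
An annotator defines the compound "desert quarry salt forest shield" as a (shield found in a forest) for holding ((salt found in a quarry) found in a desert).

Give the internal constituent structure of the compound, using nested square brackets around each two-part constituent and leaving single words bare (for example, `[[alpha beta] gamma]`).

Overall it is a kind of shield (specifically "forest shield"); the modifier is "desert quarry salt".
"desert quarry salt" → head "salt" (specifically "quarry salt"), modifier "desert".
"quarry salt" → head "salt", modifier "quarry".
"forest shield" → head "shield", modifier "forest".
Assembled: [[desert [quarry salt]] [forest shield]].

[[desert [quarry salt]] [forest shield]]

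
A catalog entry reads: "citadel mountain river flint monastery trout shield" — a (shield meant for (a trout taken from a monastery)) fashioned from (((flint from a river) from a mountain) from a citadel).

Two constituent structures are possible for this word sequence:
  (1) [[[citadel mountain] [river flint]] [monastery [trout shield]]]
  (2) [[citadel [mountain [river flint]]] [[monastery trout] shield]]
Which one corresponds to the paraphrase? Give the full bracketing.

The paraphrase's head is the "shield" part ("monastery trout shield"); its modifier is "citadel mountain river flint".
That top-level split, carried through the inner groups, gives [[citadel [mountain [river flint]]] [[monastery trout] shield]].

[[citadel [mountain [river flint]]] [[monastery trout] shield]]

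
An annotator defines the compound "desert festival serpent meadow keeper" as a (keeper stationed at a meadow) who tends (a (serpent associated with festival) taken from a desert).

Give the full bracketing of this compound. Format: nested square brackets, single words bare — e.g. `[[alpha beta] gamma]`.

[[desert [festival serpent]] [meadow keeper]]

Overall it is a kind of keeper (specifically "meadow keeper"); the modifier is "desert festival serpent".
"desert festival serpent" → head "serpent" (specifically "festival serpent"), modifier "desert".
"festival serpent" → head "serpent", modifier "festival".
"meadow keeper" → head "keeper", modifier "meadow".
Putting it together: [[desert [festival serpent]] [meadow keeper]].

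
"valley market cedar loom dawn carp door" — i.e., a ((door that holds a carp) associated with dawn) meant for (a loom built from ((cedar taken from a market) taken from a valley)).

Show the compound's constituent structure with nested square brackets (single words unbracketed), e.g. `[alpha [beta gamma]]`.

At the top level: head "door" (specifically "dawn carp door"); modifier "valley market cedar loom".
Within "valley market cedar loom", the head is "loom" and the modifier is "valley market cedar".
Within "valley market cedar", the head is "cedar" (specifically "market cedar") and the modifier is "valley".
Within "market cedar", the head is "cedar" and the modifier is "market".
Within "dawn carp door", the head is "door" (specifically "carp door") and the modifier is "dawn".
Within "carp door", the head is "door" and the modifier is "carp".
So the structure is [[[valley [market cedar]] loom] [dawn [carp door]]].

[[[valley [market cedar]] loom] [dawn [carp door]]]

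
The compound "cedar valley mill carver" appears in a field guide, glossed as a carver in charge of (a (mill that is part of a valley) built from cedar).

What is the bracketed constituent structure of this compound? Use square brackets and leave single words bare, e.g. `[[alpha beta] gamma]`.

The outermost head in the paraphrase is "carver", modified by "cedar valley mill".
Inside "cedar valley mill": head "mill" (specifically "valley mill"), modifier "cedar".
Inside "valley mill": head "mill", modifier "valley".
Putting it together: [[cedar [valley mill]] carver].

[[cedar [valley mill]] carver]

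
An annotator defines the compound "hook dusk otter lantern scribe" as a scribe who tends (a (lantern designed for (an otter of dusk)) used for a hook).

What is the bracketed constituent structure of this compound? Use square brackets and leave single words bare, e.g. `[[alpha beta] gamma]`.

The outermost head in the paraphrase is "scribe", modified by "hook dusk otter lantern".
"hook dusk otter lantern" → head "lantern" (specifically "dusk otter lantern"), modifier "hook".
"dusk otter lantern" → head "lantern", modifier "dusk otter".
"dusk otter" → head "otter", modifier "dusk".
Assembled: [[hook [[dusk otter] lantern]] scribe].

[[hook [[dusk otter] lantern]] scribe]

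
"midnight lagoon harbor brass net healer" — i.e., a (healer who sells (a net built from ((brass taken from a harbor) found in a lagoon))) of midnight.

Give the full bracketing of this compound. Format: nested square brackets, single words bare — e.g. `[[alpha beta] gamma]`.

Whole compound: head "healer" (specifically "lagoon harbor brass net healer"), modifier "midnight".
"lagoon harbor brass net healer" → head "healer", modifier "lagoon harbor brass net".
"lagoon harbor brass net" → head "net", modifier "lagoon harbor brass".
"lagoon harbor brass" → head "brass" (specifically "harbor brass"), modifier "lagoon".
"harbor brass" → head "brass", modifier "harbor".
Assembled: [midnight [[[lagoon [harbor brass]] net] healer]].

[midnight [[[lagoon [harbor brass]] net] healer]]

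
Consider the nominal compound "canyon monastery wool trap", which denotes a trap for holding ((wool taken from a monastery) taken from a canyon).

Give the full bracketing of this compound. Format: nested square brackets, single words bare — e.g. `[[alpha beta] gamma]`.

[[canyon [monastery wool]] trap]

Whole compound: head "trap", modifier "canyon monastery wool".
Within "canyon monastery wool", the head is "wool" (specifically "monastery wool") and the modifier is "canyon".
Within "monastery wool", the head is "wool" and the modifier is "monastery".
So the structure is [[canyon [monastery wool]] trap].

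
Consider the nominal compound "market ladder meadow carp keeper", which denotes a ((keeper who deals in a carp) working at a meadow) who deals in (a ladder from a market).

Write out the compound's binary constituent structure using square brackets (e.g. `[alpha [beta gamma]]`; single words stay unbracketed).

At the top level: head "keeper" (specifically "meadow carp keeper"); modifier "market ladder".
Inside "market ladder": head "ladder", modifier "market".
Inside "meadow carp keeper": head "keeper" (specifically "carp keeper"), modifier "meadow".
Inside "carp keeper": head "keeper", modifier "carp".
So the structure is [[market ladder] [meadow [carp keeper]]].

[[market ladder] [meadow [carp keeper]]]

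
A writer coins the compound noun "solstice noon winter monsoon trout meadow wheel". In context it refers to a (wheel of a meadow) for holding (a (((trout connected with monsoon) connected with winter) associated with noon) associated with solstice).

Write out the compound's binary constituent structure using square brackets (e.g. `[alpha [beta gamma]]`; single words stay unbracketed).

Whole compound: head "wheel" (specifically "meadow wheel"), modifier "solstice noon winter monsoon trout".
"solstice noon winter monsoon trout" → head "trout" (specifically "noon winter monsoon trout"), modifier "solstice".
"noon winter monsoon trout" → head "trout" (specifically "winter monsoon trout"), modifier "noon".
"winter monsoon trout" → head "trout" (specifically "monsoon trout"), modifier "winter".
"monsoon trout" → head "trout", modifier "monsoon".
"meadow wheel" → head "wheel", modifier "meadow".
So the structure is [[solstice [noon [winter [monsoon trout]]]] [meadow wheel]].

[[solstice [noon [winter [monsoon trout]]]] [meadow wheel]]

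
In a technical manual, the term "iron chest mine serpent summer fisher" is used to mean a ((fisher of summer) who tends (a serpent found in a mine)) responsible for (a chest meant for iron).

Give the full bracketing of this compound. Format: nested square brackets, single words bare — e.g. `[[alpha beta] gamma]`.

Overall it is a kind of fisher (specifically "mine serpent summer fisher"); the modifier is "iron chest".
"iron chest" → head "chest", modifier "iron".
"mine serpent summer fisher" → head "fisher" (specifically "summer fisher"), modifier "mine serpent".
"mine serpent" → head "serpent", modifier "mine".
"summer fisher" → head "fisher", modifier "summer".
Assembled: [[iron chest] [[mine serpent] [summer fisher]]].

[[iron chest] [[mine serpent] [summer fisher]]]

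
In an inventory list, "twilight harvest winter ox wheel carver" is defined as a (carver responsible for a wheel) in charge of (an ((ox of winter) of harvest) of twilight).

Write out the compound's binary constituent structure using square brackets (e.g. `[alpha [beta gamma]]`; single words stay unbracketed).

[[twilight [harvest [winter ox]]] [wheel carver]]

The outermost head in the paraphrase is "carver" (specifically "wheel carver"), modified by "twilight harvest winter ox".
Within "twilight harvest winter ox", the head is "ox" (specifically "harvest winter ox") and the modifier is "twilight".
Within "harvest winter ox", the head is "ox" (specifically "winter ox") and the modifier is "harvest".
Within "winter ox", the head is "ox" and the modifier is "winter".
Within "wheel carver", the head is "carver" and the modifier is "wheel".
So the structure is [[twilight [harvest [winter ox]]] [wheel carver]].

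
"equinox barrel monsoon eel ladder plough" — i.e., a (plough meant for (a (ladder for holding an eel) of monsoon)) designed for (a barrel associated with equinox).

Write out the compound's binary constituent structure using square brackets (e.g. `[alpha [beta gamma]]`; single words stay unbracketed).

[[equinox barrel] [[monsoon [eel ladder]] plough]]

The outermost head in the paraphrase is "plough" (specifically "monsoon eel ladder plough"), modified by "equinox barrel".
Inside "equinox barrel": head "barrel", modifier "equinox".
Inside "monsoon eel ladder plough": head "plough", modifier "monsoon eel ladder".
Inside "monsoon eel ladder": head "ladder" (specifically "eel ladder"), modifier "monsoon".
Inside "eel ladder": head "ladder", modifier "eel".
Putting it together: [[equinox barrel] [[monsoon [eel ladder]] plough]].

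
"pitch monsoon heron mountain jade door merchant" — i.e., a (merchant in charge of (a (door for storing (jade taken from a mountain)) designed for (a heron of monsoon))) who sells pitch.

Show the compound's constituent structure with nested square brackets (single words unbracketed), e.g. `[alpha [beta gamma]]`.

At the top level: head "merchant" (specifically "monsoon heron mountain jade door merchant"); modifier "pitch".
"monsoon heron mountain jade door merchant" → head "merchant", modifier "monsoon heron mountain jade door".
"monsoon heron mountain jade door" → head "door" (specifically "mountain jade door"), modifier "monsoon heron".
"monsoon heron" → head "heron", modifier "monsoon".
"mountain jade door" → head "door", modifier "mountain jade".
"mountain jade" → head "jade", modifier "mountain".
Assembled: [pitch [[[monsoon heron] [[mountain jade] door]] merchant]].

[pitch [[[monsoon heron] [[mountain jade] door]] merchant]]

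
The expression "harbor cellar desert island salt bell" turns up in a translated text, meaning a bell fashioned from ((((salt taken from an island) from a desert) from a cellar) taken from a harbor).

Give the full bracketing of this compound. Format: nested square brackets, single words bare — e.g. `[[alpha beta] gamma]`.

Whole compound: head "bell", modifier "harbor cellar desert island salt".
Inside "harbor cellar desert island salt": head "salt" (specifically "cellar desert island salt"), modifier "harbor".
Inside "cellar desert island salt": head "salt" (specifically "desert island salt"), modifier "cellar".
Inside "desert island salt": head "salt" (specifically "island salt"), modifier "desert".
Inside "island salt": head "salt", modifier "island".
Putting it together: [[harbor [cellar [desert [island salt]]]] bell].

[[harbor [cellar [desert [island salt]]]] bell]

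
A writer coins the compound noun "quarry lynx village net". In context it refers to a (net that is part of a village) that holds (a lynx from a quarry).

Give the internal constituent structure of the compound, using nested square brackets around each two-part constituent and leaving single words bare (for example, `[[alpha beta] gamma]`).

At the top level: head "net" (specifically "village net"); modifier "quarry lynx".
Inside "quarry lynx": head "lynx", modifier "quarry".
Inside "village net": head "net", modifier "village".
Assembled: [[quarry lynx] [village net]].

[[quarry lynx] [village net]]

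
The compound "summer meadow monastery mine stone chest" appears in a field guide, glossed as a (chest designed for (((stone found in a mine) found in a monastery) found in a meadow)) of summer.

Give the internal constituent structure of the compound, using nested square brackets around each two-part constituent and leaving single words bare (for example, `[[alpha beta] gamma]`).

[summer [[meadow [monastery [mine stone]]] chest]]

Overall it is a kind of chest (specifically "meadow monastery mine stone chest"); the modifier is "summer".
"meadow monastery mine stone chest" → head "chest", modifier "meadow monastery mine stone".
"meadow monastery mine stone" → head "stone" (specifically "monastery mine stone"), modifier "meadow".
"monastery mine stone" → head "stone" (specifically "mine stone"), modifier "monastery".
"mine stone" → head "stone", modifier "mine".
So the structure is [summer [[meadow [monastery [mine stone]]] chest]].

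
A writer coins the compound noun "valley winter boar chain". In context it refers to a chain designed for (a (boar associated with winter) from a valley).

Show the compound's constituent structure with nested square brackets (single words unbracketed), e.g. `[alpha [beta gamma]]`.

Overall it is a kind of chain; the modifier is "valley winter boar".
Within "valley winter boar", the head is "boar" (specifically "winter boar") and the modifier is "valley".
Within "winter boar", the head is "boar" and the modifier is "winter".
So the structure is [[valley [winter boar]] chain].

[[valley [winter boar]] chain]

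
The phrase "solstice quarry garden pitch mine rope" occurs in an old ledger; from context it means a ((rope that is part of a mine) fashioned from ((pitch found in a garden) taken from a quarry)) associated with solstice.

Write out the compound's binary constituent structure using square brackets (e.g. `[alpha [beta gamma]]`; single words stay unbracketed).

Overall it is a kind of rope (specifically "quarry garden pitch mine rope"); the modifier is "solstice".
Inside "quarry garden pitch mine rope": head "rope" (specifically "mine rope"), modifier "quarry garden pitch".
Inside "quarry garden pitch": head "pitch" (specifically "garden pitch"), modifier "quarry".
Inside "garden pitch": head "pitch", modifier "garden".
Inside "mine rope": head "rope", modifier "mine".
So the structure is [solstice [[quarry [garden pitch]] [mine rope]]].

[solstice [[quarry [garden pitch]] [mine rope]]]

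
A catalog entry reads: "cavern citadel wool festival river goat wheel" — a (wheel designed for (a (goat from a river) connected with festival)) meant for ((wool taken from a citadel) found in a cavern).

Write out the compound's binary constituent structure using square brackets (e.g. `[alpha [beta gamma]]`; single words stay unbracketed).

[[cavern [citadel wool]] [[festival [river goat]] wheel]]

Whole compound: head "wheel" (specifically "festival river goat wheel"), modifier "cavern citadel wool".
Within "cavern citadel wool", the head is "wool" (specifically "citadel wool") and the modifier is "cavern".
Within "citadel wool", the head is "wool" and the modifier is "citadel".
Within "festival river goat wheel", the head is "wheel" and the modifier is "festival river goat".
Within "festival river goat", the head is "goat" (specifically "river goat") and the modifier is "festival".
Within "river goat", the head is "goat" and the modifier is "river".
Assembled: [[cavern [citadel wool]] [[festival [river goat]] wheel]].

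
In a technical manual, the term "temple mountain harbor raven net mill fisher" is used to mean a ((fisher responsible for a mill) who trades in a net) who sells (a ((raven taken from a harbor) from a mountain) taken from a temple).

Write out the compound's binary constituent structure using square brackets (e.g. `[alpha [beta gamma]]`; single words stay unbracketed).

At the top level: head "fisher" (specifically "net mill fisher"); modifier "temple mountain harbor raven".
Within "temple mountain harbor raven", the head is "raven" (specifically "mountain harbor raven") and the modifier is "temple".
Within "mountain harbor raven", the head is "raven" (specifically "harbor raven") and the modifier is "mountain".
Within "harbor raven", the head is "raven" and the modifier is "harbor".
Within "net mill fisher", the head is "fisher" (specifically "mill fisher") and the modifier is "net".
Within "mill fisher", the head is "fisher" and the modifier is "mill".
So the structure is [[temple [mountain [harbor raven]]] [net [mill fisher]]].

[[temple [mountain [harbor raven]]] [net [mill fisher]]]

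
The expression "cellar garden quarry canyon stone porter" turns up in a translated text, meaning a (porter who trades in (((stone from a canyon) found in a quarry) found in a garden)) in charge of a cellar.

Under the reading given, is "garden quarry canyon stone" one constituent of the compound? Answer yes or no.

yes

The paraphrase groups the words so that "garden quarry canyon stone" is one unit: it corresponds to a single parenthesized sub-phrase.
The full structure is [cellar [[garden [quarry [canyon stone]]] porter]], in which [garden quarry canyon stone] is a constituent.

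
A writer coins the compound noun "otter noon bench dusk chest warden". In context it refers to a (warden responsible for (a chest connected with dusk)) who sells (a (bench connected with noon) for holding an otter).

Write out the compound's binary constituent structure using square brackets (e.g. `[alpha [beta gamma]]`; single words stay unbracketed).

[[otter [noon bench]] [[dusk chest] warden]]

At the top level: head "warden" (specifically "dusk chest warden"); modifier "otter noon bench".
Within "otter noon bench", the head is "bench" (specifically "noon bench") and the modifier is "otter".
Within "noon bench", the head is "bench" and the modifier is "noon".
Within "dusk chest warden", the head is "warden" and the modifier is "dusk chest".
Within "dusk chest", the head is "chest" and the modifier is "dusk".
Putting it together: [[otter [noon bench]] [[dusk chest] warden]].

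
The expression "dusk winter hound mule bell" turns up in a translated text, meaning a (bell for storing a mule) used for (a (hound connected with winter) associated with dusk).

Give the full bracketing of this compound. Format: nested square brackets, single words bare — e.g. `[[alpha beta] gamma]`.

[[dusk [winter hound]] [mule bell]]

At the top level: head "bell" (specifically "mule bell"); modifier "dusk winter hound".
Inside "dusk winter hound": head "hound" (specifically "winter hound"), modifier "dusk".
Inside "winter hound": head "hound", modifier "winter".
Inside "mule bell": head "bell", modifier "mule".
So the structure is [[dusk [winter hound]] [mule bell]].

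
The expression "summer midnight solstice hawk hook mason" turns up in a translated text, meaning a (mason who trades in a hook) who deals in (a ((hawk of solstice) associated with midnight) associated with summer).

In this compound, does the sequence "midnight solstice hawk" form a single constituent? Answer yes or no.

The paraphrase groups the words so that "midnight solstice hawk" is one unit: it corresponds to a single parenthesized sub-phrase.
The full structure is [[summer [midnight [solstice hawk]]] [hook mason]], in which [midnight solstice hawk] is a constituent.

yes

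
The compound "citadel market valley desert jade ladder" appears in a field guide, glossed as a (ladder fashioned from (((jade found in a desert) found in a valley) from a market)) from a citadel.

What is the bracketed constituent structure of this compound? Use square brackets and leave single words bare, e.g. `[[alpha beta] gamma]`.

The outermost head in the paraphrase is "ladder" (specifically "market valley desert jade ladder"), modified by "citadel".
Within "market valley desert jade ladder", the head is "ladder" and the modifier is "market valley desert jade".
Within "market valley desert jade", the head is "jade" (specifically "valley desert jade") and the modifier is "market".
Within "valley desert jade", the head is "jade" (specifically "desert jade") and the modifier is "valley".
Within "desert jade", the head is "jade" and the modifier is "desert".
Assembled: [citadel [[market [valley [desert jade]]] ladder]].

[citadel [[market [valley [desert jade]]] ladder]]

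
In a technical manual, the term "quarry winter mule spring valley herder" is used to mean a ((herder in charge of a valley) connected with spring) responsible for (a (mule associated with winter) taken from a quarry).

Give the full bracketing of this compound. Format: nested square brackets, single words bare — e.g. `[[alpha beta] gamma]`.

[[quarry [winter mule]] [spring [valley herder]]]

Whole compound: head "herder" (specifically "spring valley herder"), modifier "quarry winter mule".
"quarry winter mule" → head "mule" (specifically "winter mule"), modifier "quarry".
"winter mule" → head "mule", modifier "winter".
"spring valley herder" → head "herder" (specifically "valley herder"), modifier "spring".
"valley herder" → head "herder", modifier "valley".
Putting it together: [[quarry [winter mule]] [spring [valley herder]]].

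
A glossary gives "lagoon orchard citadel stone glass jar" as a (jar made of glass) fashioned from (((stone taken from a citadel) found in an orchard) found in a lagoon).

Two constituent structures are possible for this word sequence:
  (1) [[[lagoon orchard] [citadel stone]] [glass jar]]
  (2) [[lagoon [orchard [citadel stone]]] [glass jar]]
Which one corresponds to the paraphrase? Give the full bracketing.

The paraphrase's head is the "jar" part ("glass jar"); its modifier is "lagoon orchard citadel stone".
That top-level split, carried through the inner groups, gives [[lagoon [orchard [citadel stone]]] [glass jar]].

[[lagoon [orchard [citadel stone]]] [glass jar]]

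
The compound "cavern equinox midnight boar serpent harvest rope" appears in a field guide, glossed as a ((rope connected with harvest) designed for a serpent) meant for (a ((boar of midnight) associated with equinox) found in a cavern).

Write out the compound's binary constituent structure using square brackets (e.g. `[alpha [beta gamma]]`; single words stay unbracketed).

Whole compound: head "rope" (specifically "serpent harvest rope"), modifier "cavern equinox midnight boar".
"cavern equinox midnight boar" → head "boar" (specifically "equinox midnight boar"), modifier "cavern".
"equinox midnight boar" → head "boar" (specifically "midnight boar"), modifier "equinox".
"midnight boar" → head "boar", modifier "midnight".
"serpent harvest rope" → head "rope" (specifically "harvest rope"), modifier "serpent".
"harvest rope" → head "rope", modifier "harvest".
Assembled: [[cavern [equinox [midnight boar]]] [serpent [harvest rope]]].

[[cavern [equinox [midnight boar]]] [serpent [harvest rope]]]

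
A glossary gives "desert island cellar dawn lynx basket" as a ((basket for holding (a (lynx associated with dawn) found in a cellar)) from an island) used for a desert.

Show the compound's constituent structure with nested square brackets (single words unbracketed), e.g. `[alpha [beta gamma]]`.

At the top level: head "basket" (specifically "island cellar dawn lynx basket"); modifier "desert".
"island cellar dawn lynx basket" → head "basket" (specifically "cellar dawn lynx basket"), modifier "island".
"cellar dawn lynx basket" → head "basket", modifier "cellar dawn lynx".
"cellar dawn lynx" → head "lynx" (specifically "dawn lynx"), modifier "cellar".
"dawn lynx" → head "lynx", modifier "dawn".
Putting it together: [desert [island [[cellar [dawn lynx]] basket]]].

[desert [island [[cellar [dawn lynx]] basket]]]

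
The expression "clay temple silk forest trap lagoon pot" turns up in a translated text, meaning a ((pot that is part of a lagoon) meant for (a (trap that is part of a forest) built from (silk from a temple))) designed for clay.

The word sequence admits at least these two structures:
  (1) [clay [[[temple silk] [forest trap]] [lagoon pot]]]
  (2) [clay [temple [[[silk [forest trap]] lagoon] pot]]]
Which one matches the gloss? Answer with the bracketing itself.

The paraphrase's head is the "pot" part ("temple silk forest trap lagoon pot"); its modifier is "clay".
That top-level split, carried through the inner groups, gives [clay [[[temple silk] [forest trap]] [lagoon pot]]].

[clay [[[temple silk] [forest trap]] [lagoon pot]]]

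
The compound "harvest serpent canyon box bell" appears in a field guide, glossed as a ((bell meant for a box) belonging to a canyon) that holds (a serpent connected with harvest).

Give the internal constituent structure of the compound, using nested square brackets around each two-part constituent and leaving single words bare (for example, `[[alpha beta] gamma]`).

The outermost head in the paraphrase is "bell" (specifically "canyon box bell"), modified by "harvest serpent".
"harvest serpent" → head "serpent", modifier "harvest".
"canyon box bell" → head "bell" (specifically "box bell"), modifier "canyon".
"box bell" → head "bell", modifier "box".
Putting it together: [[harvest serpent] [canyon [box bell]]].

[[harvest serpent] [canyon [box bell]]]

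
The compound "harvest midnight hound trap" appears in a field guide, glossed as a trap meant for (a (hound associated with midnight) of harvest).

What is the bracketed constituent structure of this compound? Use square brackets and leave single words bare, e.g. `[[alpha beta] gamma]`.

[[harvest [midnight hound]] trap]

Overall it is a kind of trap; the modifier is "harvest midnight hound".
"harvest midnight hound" → head "hound" (specifically "midnight hound"), modifier "harvest".
"midnight hound" → head "hound", modifier "midnight".
Assembled: [[harvest [midnight hound]] trap].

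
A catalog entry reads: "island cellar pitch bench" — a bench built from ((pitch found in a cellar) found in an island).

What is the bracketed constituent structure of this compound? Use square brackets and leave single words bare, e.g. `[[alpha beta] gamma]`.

At the top level: head "bench"; modifier "island cellar pitch".
"island cellar pitch" → head "pitch" (specifically "cellar pitch"), modifier "island".
"cellar pitch" → head "pitch", modifier "cellar".
Assembled: [[island [cellar pitch]] bench].

[[island [cellar pitch]] bench]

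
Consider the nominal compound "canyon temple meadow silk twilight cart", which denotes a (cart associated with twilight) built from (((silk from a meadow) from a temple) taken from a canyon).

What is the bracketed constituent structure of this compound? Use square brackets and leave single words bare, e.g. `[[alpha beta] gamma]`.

The outermost head in the paraphrase is "cart" (specifically "twilight cart"), modified by "canyon temple meadow silk".
Inside "canyon temple meadow silk": head "silk" (specifically "temple meadow silk"), modifier "canyon".
Inside "temple meadow silk": head "silk" (specifically "meadow silk"), modifier "temple".
Inside "meadow silk": head "silk", modifier "meadow".
Inside "twilight cart": head "cart", modifier "twilight".
So the structure is [[canyon [temple [meadow silk]]] [twilight cart]].

[[canyon [temple [meadow silk]]] [twilight cart]]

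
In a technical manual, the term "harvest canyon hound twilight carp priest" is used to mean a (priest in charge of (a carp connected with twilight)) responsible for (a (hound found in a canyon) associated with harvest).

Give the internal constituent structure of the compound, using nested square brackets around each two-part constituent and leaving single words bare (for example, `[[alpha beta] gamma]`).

Whole compound: head "priest" (specifically "twilight carp priest"), modifier "harvest canyon hound".
Within "harvest canyon hound", the head is "hound" (specifically "canyon hound") and the modifier is "harvest".
Within "canyon hound", the head is "hound" and the modifier is "canyon".
Within "twilight carp priest", the head is "priest" and the modifier is "twilight carp".
Within "twilight carp", the head is "carp" and the modifier is "twilight".
Assembled: [[harvest [canyon hound]] [[twilight carp] priest]].

[[harvest [canyon hound]] [[twilight carp] priest]]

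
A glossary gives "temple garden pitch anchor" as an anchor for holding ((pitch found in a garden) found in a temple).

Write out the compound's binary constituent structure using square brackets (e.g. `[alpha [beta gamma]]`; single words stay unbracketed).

Overall it is a kind of anchor; the modifier is "temple garden pitch".
Inside "temple garden pitch": head "pitch" (specifically "garden pitch"), modifier "temple".
Inside "garden pitch": head "pitch", modifier "garden".
Putting it together: [[temple [garden pitch]] anchor].

[[temple [garden pitch]] anchor]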